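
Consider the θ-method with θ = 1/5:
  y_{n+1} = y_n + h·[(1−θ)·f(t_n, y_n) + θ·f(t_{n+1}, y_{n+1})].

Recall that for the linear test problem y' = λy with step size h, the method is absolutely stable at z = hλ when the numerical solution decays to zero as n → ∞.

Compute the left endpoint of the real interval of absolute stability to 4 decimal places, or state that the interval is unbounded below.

z* = -3.3333.

Test eqn y'=λy, z=hλ:
  y_{n+1} = y_n + z·[4/5·y_n + 1/5·y_{n+1}] ⇒ (1 − 1/5z)y_{n+1} = (1 + 4/5z)y_n
  ⇒ R(z) = (1 + 4/5z)/(1 − 1/5z).

Boundary: |R(x)|=1, x<0.
x=-1.1: |R|=0.0984
R=−1: 1+4/5x = −1+1/5x ⇒ -3/5x=2 ⇒ x=2/(-3/5)=-3.3333
Confirm numerically:
  x=-2.632: |R|=0.72432 <1
  x=-2.161: |R|=0.50887 <1
  x=-1.942: |R|=0.39873 <1
  x=-1.853: |R|=0.35196 <1
  x=-3.820: |R|=1.16553 >1
  x=-3.439: |R|=1.03756 >1
So |R|<1 on (-3.3333, 0).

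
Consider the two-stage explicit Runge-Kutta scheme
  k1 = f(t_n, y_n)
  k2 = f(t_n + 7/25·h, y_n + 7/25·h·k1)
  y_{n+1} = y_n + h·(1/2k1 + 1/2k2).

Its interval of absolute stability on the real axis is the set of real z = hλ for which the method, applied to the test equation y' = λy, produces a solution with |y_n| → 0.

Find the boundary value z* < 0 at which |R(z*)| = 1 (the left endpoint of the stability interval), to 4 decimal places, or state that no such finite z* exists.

z* = -7.1429.

With y'=λy (z=hλ):
  k1=λy_n ⇒ h·k1=z·y_n;  k2=λ(1+7/25z)y_n ⇒ h·k2=z(1+7/25z)y_n
  y_{n+1}/y_n = 1 + 1/2z + 1/2z(1+7/25z) = 1 + z + 7/50z²
  Hence R(z) = 1 + z + 7/50z².

Need |R(x)|<1, x<0.
x=-0.73: |R|=0.3446
R=1: x+7/50x²=0 ⇒ x=−50/7=-7.1429; min R=1−1/(4·7/50)=-0.7857>−1
Confirm numerically:
  x=-6.379: |R|=0.31783 <1
  x=-3.265: |R|=0.77257 <1
  x=-2.910: |R|=0.72447 <1
  x=-7.571: |R|=1.45381 >1
  x=-7.534: |R|=1.41256 >1
So |R|<1 on (-7.1429, 0).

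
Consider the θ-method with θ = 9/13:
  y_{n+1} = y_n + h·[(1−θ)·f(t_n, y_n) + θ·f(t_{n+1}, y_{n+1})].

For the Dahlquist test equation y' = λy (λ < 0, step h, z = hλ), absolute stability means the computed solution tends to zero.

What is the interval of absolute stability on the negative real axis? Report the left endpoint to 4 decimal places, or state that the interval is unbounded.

On y'=λy, z=hλ:
  y_{n+1} = y_n + z·[4/13·y_n + 9/13·y_{n+1}] ⇒ (1 − 9/13z)y_{n+1} = (1 + 4/13z)y_n
  R(z) = (1 + 4/13z)/(1 − 9/13z).

Solve |R(x)|<1 on ℝ⁻.
x=-0.46: |R|=0.6511
x=-2: |R|=0.1613
x=-10: |R|=0.2621
x=-100: |R|=0.4239
θ=9/13≥1/2 ⇒ |1+4/13x|<|1−9/13x| ∀x<0 ⇒ interval (−∞,0).

(−∞, 0) — no finite endpoint.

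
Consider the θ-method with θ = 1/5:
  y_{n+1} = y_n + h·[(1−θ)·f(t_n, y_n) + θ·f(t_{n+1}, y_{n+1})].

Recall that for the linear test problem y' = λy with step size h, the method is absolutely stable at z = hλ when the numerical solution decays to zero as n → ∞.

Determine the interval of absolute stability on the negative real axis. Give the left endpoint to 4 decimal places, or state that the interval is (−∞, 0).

On y'=λy, z=hλ:
  y_{n+1} = y_n + z·[4/5·y_n + 1/5·y_{n+1}] ⇒ (1 − 1/5z)y_{n+1} = (1 + 4/5z)y_n
  Hence R(z) = (1 + 4/5z)/(1 − 1/5z).

Need |R(x)|<1, x<0.
x=-1.24: |R|=0.0064
R=−1: 1+4/5x = −1+1/5x ⇒ -3/5x=2 ⇒ x=2/(-3/5)=-3.3333
Confirm numerically:
  x=-2.738: |R|=0.76919 <1
  x=-2.207: |R|=0.53115 <1
  x=-1.345: |R|=0.05989 <1
  x=-3.880: |R|=1.18468 >1
  x=-3.563: |R|=1.08046 >1
  x=-3.508: |R|=1.06159 >1
So |R|<1 on (-3.3333, 0).

(-3.3333, 0).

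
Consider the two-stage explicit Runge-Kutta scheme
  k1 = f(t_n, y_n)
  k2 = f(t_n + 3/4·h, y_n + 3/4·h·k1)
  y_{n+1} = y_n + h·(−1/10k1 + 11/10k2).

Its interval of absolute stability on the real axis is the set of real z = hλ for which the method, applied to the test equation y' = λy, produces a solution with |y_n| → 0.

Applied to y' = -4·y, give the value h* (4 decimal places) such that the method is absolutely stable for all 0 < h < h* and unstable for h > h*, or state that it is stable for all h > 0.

(-1.2121,0); λ=-4 ⇒ h* = (40/33)/4 = 0.3030.

Set f=λy, z=hλ:
  k1=λy_n ⇒ h·k1=z·y_n;  k2=λ(1+3/4z)y_n ⇒ h·k2=z(1+3/4z)y_n
  y_{n+1}/y_n = 1 − 1/10z + 11/10z(1+3/4z) = 1 + z + 33/40z²
  so R(z) = 1 + z + 33/40z².

Solve |R(x)|<1 on ℝ⁻.
x=-0.54: |R|=0.7006
R=1: x+33/40x²=0 ⇒ x=−40/33=-1.2121; min R=1−1/(4·33/40)=0.6970>−1
Confirm numerically:
  x=-1.143: |R|=0.93482 <1
  x=-1.086: |R|=0.88700 <1
  x=-0.947: |R|=0.79287 <1
  x=-0.759: |R|=0.71627 <1
  x=-1.628: |R|=1.55857 >1
  x=-1.487: |R|=1.33721 >1
Stable set (-1.2121, 0).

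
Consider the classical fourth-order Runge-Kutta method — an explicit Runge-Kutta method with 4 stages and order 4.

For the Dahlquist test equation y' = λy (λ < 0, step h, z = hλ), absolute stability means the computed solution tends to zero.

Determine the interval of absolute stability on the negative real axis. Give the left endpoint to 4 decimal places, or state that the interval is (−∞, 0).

Set f=λy, z=hλ:
  order 4, 4-stage ⇒ R(z)=1+z+z^2/2+z^3/6+z^4/24
  (e.g. R(-1.39)=0.28399, |R|=0.28399)

Solve |R(x)|<1 on ℝ⁻.
x=-1.39: |R|=0.2840
|R(-2.12)|=0.3808 |R(-1.14)|=0.3332 |R(-0.61)|=0.5440
Bisect:
  x_lo=-3.2179 |R|=1.8738  x_hi=-0.2100 |R|=0.8105
  mid=-1.71399 |R|=0.27528 →hi
  mid=-2.46596 |R|=0.61604 →hi
  mid=-2.84195 |R|=1.08883 →lo
  mid=-2.65396 |R|=0.81938 →hi
  mid=-2.74795 |R|=0.94515 →hi
  mid=-2.79495 |R|=1.01466 →lo
  mid=-2.77145 |R|=0.97933 →hi
  mid=-2.78320 |R|=0.99685 →hi
  ...
  [-2.78540,-2.78522] ⇒ x*=-2.7853
So |R|<1 on (-2.7853, 0).

z∈(-2.7853,0).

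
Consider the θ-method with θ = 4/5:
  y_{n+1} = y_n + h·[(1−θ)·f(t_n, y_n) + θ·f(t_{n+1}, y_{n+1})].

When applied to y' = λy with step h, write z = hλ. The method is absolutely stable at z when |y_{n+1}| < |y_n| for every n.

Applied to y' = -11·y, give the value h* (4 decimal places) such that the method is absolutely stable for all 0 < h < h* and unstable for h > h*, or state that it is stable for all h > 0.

unbounded; (−∞, 0). Any h>0 works for λ=-11.

With y'=λy (z=hλ):
  y_{n+1} = y_n + z·[1/5·y_n + 4/5·y_{n+1}] ⇒ (1 − 4/5z)y_{n+1} = (1 + 1/5z)y_n
  ⇒ R(z) = (1 + 1/5z)/(1 − 4/5z).

Need |R(x)|<1, x<0.
x=-1.19: |R|=0.3904
x=-2: |R|=0.2308
x=-10: |R|=0.1111
x=-100: |R|=0.2346
θ=4/5≥1/2 ⇒ |1+1/5x|<|1−4/5x| ∀x<0 ⇒ unbounded interval.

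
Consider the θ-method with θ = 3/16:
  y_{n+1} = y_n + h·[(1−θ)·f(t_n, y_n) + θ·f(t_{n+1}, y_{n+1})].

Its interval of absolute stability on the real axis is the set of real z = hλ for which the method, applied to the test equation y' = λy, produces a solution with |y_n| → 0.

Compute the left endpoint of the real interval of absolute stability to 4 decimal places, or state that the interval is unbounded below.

z* = -3.2000.

Set f=λy, z=hλ:
  y_{n+1} = y_n + z·[13/16·y_n + 3/16·y_{n+1}] ⇒ (1 − 3/16z)y_{n+1} = (1 + 13/16z)y_n
  so R(z) = (1 + 13/16z)/(1 − 3/16z).

Need |R(x)|<1, x<0.
x=-1.05: |R|=0.1227
R=−1: 1+13/16x = −1+3/16x ⇒ -5/8x=2 ⇒ x=2/(-5/8)=-3.2000
Confirm numerically:
  x=-2.726: |R|=0.80395 <1
  x=-2.440: |R|=0.67410 <1
  x=-2.133: |R|=0.52364 <1
  x=-1.918: |R|=0.41068 <1
  x=-3.615: |R|=1.15459 >1
  x=-3.231: |R|=1.01207 >1
Stable set (-3.2000, 0).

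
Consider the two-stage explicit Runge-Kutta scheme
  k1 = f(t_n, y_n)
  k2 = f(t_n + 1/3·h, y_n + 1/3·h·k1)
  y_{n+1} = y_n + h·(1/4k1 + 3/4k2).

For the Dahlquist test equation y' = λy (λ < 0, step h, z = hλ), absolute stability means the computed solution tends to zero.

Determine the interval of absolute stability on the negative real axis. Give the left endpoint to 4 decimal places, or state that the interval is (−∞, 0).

z∈(-4.0000,0).

Test eqn y'=λy, z=hλ:
  k1=λy_n ⇒ h·k1=z·y_n;  k2=λ(1+1/3z)y_n ⇒ h·k2=z(1+1/3z)y_n
  y_{n+1}/y_n = 1 + 1/4z + 3/4z(1+1/3z) = 1 + z + 1/4z²
  ⇒ R(z) = 1 + z + 1/4z².

Solve |R(x)|<1 on ℝ⁻.
x=-0.88: |R|=0.3136
R=1: x+1/4x²=0 ⇒ x=−4=-4.0000; min R=1−1/(4·1/4)=0.0000>−1
Confirm numerically:
  x=-3.928: |R|=0.92930 <1
  x=-1.995: |R|=0.00001 <1
  x=-1.795: |R|=0.01051 <1
  x=-4.398: |R|=1.43760 >1
  x=-4.142: |R|=1.14704 >1
So |R|<1 on (-4.0000, 0).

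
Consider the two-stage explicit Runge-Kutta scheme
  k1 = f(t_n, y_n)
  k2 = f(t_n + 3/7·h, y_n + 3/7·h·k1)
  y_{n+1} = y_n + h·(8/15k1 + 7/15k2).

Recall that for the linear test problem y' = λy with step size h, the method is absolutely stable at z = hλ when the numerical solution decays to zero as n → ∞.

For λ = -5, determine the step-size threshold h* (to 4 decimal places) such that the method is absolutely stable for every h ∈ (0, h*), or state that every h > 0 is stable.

(-5.0000,0); λ=-5 ⇒ h* = (5)/5 = 1.0000.

On y'=λy, z=hλ:
  k1=λy_n ⇒ h·k1=z·y_n;  k2=λ(1+3/7z)y_n ⇒ h·k2=z(1+3/7z)y_n
  y_{n+1}/y_n = 1 + 8/15z + 7/15z(1+3/7z) = 1 + z + 1/5z²
  ⇒ R(z) = 1 + z + 1/5z².

Need |R(x)|<1, x<0.
x=-1.74: |R|=0.1345
R=1: x+1/5x²=0 ⇒ x=−5=-5.0000; min R=1−1/(4·1/5)=-0.2500>−1
Confirm numerically:
  x=-4.445: |R|=0.50661 <1
  x=-3.198: |R|=0.15256 <1
  x=-3.048: |R|=0.18994 <1
  x=-2.276: |R|=0.23996 <1
  x=-5.519: |R|=1.57287 >1
  x=-5.089: |R|=1.09058 >1
So |R|<1 on (-5.0000, 0).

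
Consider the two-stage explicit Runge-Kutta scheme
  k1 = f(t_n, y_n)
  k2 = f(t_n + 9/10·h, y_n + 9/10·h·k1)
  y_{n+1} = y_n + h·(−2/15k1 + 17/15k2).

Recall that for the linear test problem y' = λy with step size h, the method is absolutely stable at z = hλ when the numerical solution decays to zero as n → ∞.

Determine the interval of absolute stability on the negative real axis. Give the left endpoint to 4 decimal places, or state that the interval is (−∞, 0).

On y'=λy, z=hλ:
  k1=λy_n ⇒ h·k1=z·y_n;  k2=λ(1+9/10z)y_n ⇒ h·k2=z(1+9/10z)y_n
  y_{n+1}/y_n = 1 − 2/15z + 17/15z(1+9/10z) = 1 + z + 51/50z²
  ⇒ R(z) = 1 + z + 51/50z².

Find x<0 with |R(x)|<1.
x=-0.59: |R|=0.7651
R=1: x+51/50x²=0 ⇒ x=−50/51=-0.9804; min R=1−1/(4·51/50)=0.7549>−1
Confirm numerically:
  x=-0.865: |R|=0.89819 <1
  x=-0.537: |R|=0.75714 <1
  x=-0.518: |R|=0.75569 <1
  x=-1.098: |R|=1.13172 >1
  x=-1.066: |R|=1.09308 >1
Stable set (-0.9804, 0).

(-0.9804, 0).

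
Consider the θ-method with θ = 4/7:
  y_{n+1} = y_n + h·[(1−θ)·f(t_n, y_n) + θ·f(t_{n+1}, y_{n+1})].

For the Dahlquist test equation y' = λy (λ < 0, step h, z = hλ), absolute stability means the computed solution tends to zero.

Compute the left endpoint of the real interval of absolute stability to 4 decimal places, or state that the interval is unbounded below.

unbounded; (−∞, 0).

Test eqn y'=λy, z=hλ:
  y_{n+1} = y_n + z·[3/7·y_n + 4/7·y_{n+1}] ⇒ (1 − 4/7z)y_{n+1} = (1 + 3/7z)y_n
  R(z) = (1 + 3/7z)/(1 − 4/7z).

Boundary: |R(x)|=1, x<0.
x=-1.33: |R|=0.2443
x=-2: |R|=0.0667
x=-10: |R|=0.4894
x=-100: |R|=0.7199
θ=4/7≥1/2 ⇒ |1+3/7x|<|1−4/7x| ∀x<0 ⇒ unbounded interval.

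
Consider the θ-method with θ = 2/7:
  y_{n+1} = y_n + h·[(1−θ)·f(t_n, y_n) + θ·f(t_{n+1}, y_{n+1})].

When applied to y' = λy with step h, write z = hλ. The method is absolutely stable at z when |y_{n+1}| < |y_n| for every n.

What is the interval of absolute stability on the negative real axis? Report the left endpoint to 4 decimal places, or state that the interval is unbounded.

(-4.6667, 0).

With y'=λy (z=hλ):
  y_{n+1} = y_n + z·[5/7·y_n + 2/7·y_{n+1}] ⇒ (1 − 2/7z)y_{n+1} = (1 + 5/7z)y_n
  ⇒ R(z) = (1 + 5/7z)/(1 − 2/7z).

Boundary: |R(x)|=1, x<0.
x=-1.48: |R|=0.0402
R=−1: 1+5/7x = −1+2/7x ⇒ -3/7x=2 ⇒ x=2/(-3/7)=-4.6667
Confirm numerically:
  x=-4.460: |R|=0.96106 <1
  x=-4.247: |R|=0.91874 <1
  x=-4.052: |R|=0.87791 <1
  x=-3.267: |R|=0.68974 <1
  x=-5.130: |R|=1.08053 >1
  x=-5.049: |R|=1.06708 >1
Interval (-4.6667, 0).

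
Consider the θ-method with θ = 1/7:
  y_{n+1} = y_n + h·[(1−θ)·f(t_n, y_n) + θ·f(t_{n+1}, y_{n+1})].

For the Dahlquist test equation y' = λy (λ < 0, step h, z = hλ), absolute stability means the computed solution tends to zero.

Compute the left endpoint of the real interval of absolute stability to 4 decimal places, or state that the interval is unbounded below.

z* = -2.8000.

Set f=λy, z=hλ:
  y_{n+1} = y_n + z·[6/7·y_n + 1/7·y_{n+1}] ⇒ (1 − 1/7z)y_{n+1} = (1 + 6/7z)y_n
  Hence R(z) = (1 + 6/7z)/(1 − 1/7z).

Boundary: |R(x)|=1, x<0.
x=-0.81: |R|=0.2740
R=−1: 1+6/7x = −1+1/7x ⇒ -5/7x=2 ⇒ x=2/(-5/7)=-2.8000
Confirm numerically:
  x=-2.750: |R|=0.97436 <1
  x=-1.948: |R|=0.52392 <1
  x=-1.228: |R|=0.04473 <1
  x=-3.298: |R|=1.24179 >1
  x=-3.094: |R|=1.14563 >1
  x=-3.020: |R|=1.10978 >1
Stable set (-2.8000, 0).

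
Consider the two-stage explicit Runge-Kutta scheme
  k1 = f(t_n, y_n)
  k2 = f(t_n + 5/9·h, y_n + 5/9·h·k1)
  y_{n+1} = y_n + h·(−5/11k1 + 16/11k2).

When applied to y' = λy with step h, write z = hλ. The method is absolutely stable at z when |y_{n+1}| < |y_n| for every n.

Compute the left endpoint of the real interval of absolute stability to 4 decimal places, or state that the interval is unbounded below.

On y'=λy, z=hλ:
  k1=λy_n ⇒ h·k1=z·y_n;  k2=λ(1+5/9z)y_n ⇒ h·k2=z(1+5/9z)y_n
  y_{n+1}/y_n = 1 − 5/11z + 16/11z(1+5/9z) = 1 + z + 80/99z²
  R(z) = 1 + z + 80/99z².

Boundary: |R(x)|=1, x<0.
x=-0.71: |R|=0.6974
R=1: x+80/99x²=0 ⇒ x=−99/80=-1.2375; min R=1−1/(4·80/99)=0.6906>−1
Confirm numerically:
  x=-1.117: |R|=0.89123 <1
  x=-0.989: |R|=0.80140 <1
  x=-0.572: |R|=0.69239 <1
  x=-1.626: |R|=1.51047 >1
  x=-1.334: |R|=1.10403 >1
Interval (-1.2375, 0).

z* = -1.2375.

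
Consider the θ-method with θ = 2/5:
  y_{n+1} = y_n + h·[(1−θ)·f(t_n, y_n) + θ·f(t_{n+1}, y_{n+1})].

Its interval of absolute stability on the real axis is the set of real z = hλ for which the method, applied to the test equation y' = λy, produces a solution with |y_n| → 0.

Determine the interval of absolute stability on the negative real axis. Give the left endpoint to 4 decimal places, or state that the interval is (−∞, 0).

With y'=λy (z=hλ):
  y_{n+1} = y_n + z·[3/5·y_n + 2/5·y_{n+1}] ⇒ (1 − 2/5z)y_{n+1} = (1 + 3/5z)y_n
  R(z) = (1 + 3/5z)/(1 − 2/5z).

Find x<0 with |R(x)|<1.
x=-0.95: |R|=0.3116
R=−1: 1+3/5x = −1+2/5x ⇒ -1/5x=2 ⇒ x=2/(-1/5)=-10.0000
Confirm numerically:
  x=-9.028: |R|=0.95784 <1
  x=-8.807: |R|=0.94725 <1
  x=-7.031: |R|=0.84425 <1
  x=-4.738: |R|=0.63650 <1
  x=-10.494: |R|=1.01901 >1
  x=-10.233: |R|=1.00915 >1
Interval (-10.0000, 0).

(-10.0000, 0).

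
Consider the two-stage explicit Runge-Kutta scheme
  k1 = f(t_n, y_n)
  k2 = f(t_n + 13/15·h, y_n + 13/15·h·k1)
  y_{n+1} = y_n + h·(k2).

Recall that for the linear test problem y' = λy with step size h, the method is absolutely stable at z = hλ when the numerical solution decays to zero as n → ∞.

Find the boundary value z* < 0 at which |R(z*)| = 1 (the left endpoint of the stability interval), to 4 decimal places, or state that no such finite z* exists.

left endpoint -1.1538.

On y'=λy, z=hλ:
  k1=λy_n ⇒ h·k1=z·y_n;  k2=λ(1+13/15z)y_n ⇒ h·k2=z(1+13/15z)y_n
  y_{n+1}/y_n = 1 + z(1+13/15z) = 1 + z + 13/15z²
  ⇒ R(z) = 1 + z + 13/15z².

Boundary: |R(x)|=1, x<0.
x=-1.5: |R|=1.4500
R=1: x+13/15x²=0 ⇒ x=−15/13=-1.1538; min R=1−1/(4·13/15)=0.7115>−1
Confirm numerically:
  x=-1.117: |R|=0.96433 <1
  x=-1.115: |R|=0.96246 <1
  x=-0.980: |R|=0.85235 <1
  x=-0.900: |R|=0.80200 <1
  x=-1.718: |R|=1.83999 >1
  x=-1.653: |R|=1.71509 >1
  x=-1.528: |R|=1.49548 >1
Interval (-1.1538, 0).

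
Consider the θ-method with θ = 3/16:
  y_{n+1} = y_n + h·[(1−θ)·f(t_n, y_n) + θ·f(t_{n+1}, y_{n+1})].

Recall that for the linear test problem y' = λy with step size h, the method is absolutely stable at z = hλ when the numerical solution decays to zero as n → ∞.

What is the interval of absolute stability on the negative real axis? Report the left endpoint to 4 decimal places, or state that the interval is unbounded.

(-3.2000, 0).

Test eqn y'=λy, z=hλ:
  y_{n+1} = y_n + z·[13/16·y_n + 3/16·y_{n+1}] ⇒ (1 − 3/16z)y_{n+1} = (1 + 13/16z)y_n
  so R(z) = (1 + 13/16z)/(1 − 3/16z).

Need |R(x)|<1, x<0.
x=-0.99: |R|=0.1650
R=−1: 1+13/16x = −1+3/16x ⇒ -5/8x=2 ⇒ x=2/(-5/8)=-3.2000
Confirm numerically:
  x=-2.279: |R|=0.59671 <1
  x=-1.998: |R|=0.45349 <1
  x=-1.443: |R|=0.13572 <1
  x=-3.550: |R|=1.13133 >1
  x=-3.400: |R|=1.07634 >1
Stable set (-3.2000, 0).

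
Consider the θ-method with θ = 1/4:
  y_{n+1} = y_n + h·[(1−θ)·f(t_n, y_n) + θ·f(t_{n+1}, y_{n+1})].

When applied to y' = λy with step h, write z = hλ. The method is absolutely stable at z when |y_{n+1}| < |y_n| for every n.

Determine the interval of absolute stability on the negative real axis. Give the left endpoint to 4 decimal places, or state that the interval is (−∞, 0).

(-4.0000, 0).

Set f=λy, z=hλ:
  y_{n+1} = y_n + z·[3/4·y_n + 1/4·y_{n+1}] ⇒ (1 − 1/4z)y_{n+1} = (1 + 3/4z)y_n
  so R(z) = (1 + 3/4z)/(1 − 1/4z).

Find x<0 with |R(x)|<1.
x=-1.64: |R|=0.1631
R=−1: 1+3/4x = −1+1/4x ⇒ -1/2x=2 ⇒ x=2/(-1/2)=-4.0000
Confirm numerically:
  x=-2.864: |R|=0.66900 <1
  x=-2.443: |R|=0.51668 <1
  x=-2.121: |R|=0.38605 <1
  x=-2.069: |R|=0.36365 <1
  x=-4.105: |R|=1.02591 >1
  x=-4.058: |R|=1.01440 >1
Interval (-4.0000, 0).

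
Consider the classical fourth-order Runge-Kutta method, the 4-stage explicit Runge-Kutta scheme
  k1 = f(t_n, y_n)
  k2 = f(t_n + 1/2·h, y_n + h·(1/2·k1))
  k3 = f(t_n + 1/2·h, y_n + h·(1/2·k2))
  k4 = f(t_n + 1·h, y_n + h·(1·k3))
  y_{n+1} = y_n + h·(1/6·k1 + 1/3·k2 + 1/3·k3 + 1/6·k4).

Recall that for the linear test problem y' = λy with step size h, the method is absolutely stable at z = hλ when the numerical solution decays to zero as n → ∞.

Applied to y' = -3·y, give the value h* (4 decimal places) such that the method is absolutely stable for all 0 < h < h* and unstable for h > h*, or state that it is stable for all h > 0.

On y'=λy, z=hλ:
  order 4, 4-stage ⇒ R(z)=1+z+z^2/2+z^3/6+z^4/24
  (e.g. R(-0.52)=0.59481, |R|=0.59481)

Find x<0 with |R(x)|<1.
x=-0.52: |R|=0.5948
|R(-3.02)|=1.4155 |R(-2.11)|=0.3763 |R(-1.77)|=0.2812
Bisect:
  x_lo=-3.5016 |R|=2.7373  x_hi=-0.2423 |R|=0.7848
  mid=-1.87196 |R|=0.29851 →hi
  mid=-2.68677 |R|=0.86134 →hi
  mid=-3.09417 |R|=1.57471 →lo
  mid=-2.89047 |R|=1.17050 →lo
  mid=-2.78862 |R|=1.00502 →lo
  mid=-2.73769 |R|=0.93057 →hi
  mid=-2.76316 |R|=0.96713 →hi
  mid=-2.77589 |R|=0.98591 →hi
  ...
  [-2.78544,-2.78524] ⇒ x*=-2.7853
Interval (-2.7853, 0).

(-2.7853,0); λ=-3 ⇒ h* = 0.9284.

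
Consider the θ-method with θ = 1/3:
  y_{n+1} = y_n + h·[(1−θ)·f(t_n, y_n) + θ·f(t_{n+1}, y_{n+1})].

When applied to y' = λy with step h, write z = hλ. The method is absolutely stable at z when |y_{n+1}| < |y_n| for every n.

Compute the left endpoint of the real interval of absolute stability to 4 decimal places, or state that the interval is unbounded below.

With y'=λy (z=hλ):
  y_{n+1} = y_n + z·[2/3·y_n + 1/3·y_{n+1}] ⇒ (1 − 1/3z)y_{n+1} = (1 + 2/3z)y_n
  R(z) = (1 + 2/3z)/(1 − 1/3z).

Boundary: |R(x)|=1, x<0.
x=-1.31: |R|=0.0882
R=−1: 1+2/3x = −1+1/3x ⇒ -1/3x=2 ⇒ x=2/(-1/3)=-6.0000
Confirm numerically:
  x=-5.716: |R|=0.96742 <1
  x=-4.511: |R|=0.80176 <1
  x=-4.168: |R|=0.74442 <1
  x=-3.146: |R|=0.53563 <1
  x=-6.167: |R|=1.01822 >1
  x=-6.050: |R|=1.00552 >1
Interval (-6.0000, 0).

z* = -6.0000.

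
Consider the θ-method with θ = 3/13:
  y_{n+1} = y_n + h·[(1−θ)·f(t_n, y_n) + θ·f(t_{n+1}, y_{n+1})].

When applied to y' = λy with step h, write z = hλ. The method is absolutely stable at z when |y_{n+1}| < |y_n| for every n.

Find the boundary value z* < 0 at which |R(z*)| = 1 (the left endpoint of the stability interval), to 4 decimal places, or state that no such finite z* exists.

left endpoint -3.7143.

Set f=λy, z=hλ:
  y_{n+1} = y_n + z·[10/13·y_n + 3/13·y_{n+1}] ⇒ (1 − 3/13z)y_{n+1} = (1 + 10/13z)y_n
  ⇒ R(z) = (1 + 10/13z)/(1 − 3/13z).

Need |R(x)|<1, x<0.
x=-0.71: |R|=0.3900
R=−1: 1+10/13x = −1+3/13x ⇒ -7/13x=2 ⇒ x=2/(-7/13)=-3.7143
Confirm numerically:
  x=-3.077: |R|=0.79933 <1
  x=-2.449: |R|=0.56470 <1
  x=-2.329: |R|=0.51483 <1
  x=-1.932: |R|=0.33624 <1
  x=-4.293: |R|=1.15654 >1
  x=-4.143: |R|=1.11801 >1
  x=-3.998: |R|=1.07946 >1
Interval (-3.7143, 0).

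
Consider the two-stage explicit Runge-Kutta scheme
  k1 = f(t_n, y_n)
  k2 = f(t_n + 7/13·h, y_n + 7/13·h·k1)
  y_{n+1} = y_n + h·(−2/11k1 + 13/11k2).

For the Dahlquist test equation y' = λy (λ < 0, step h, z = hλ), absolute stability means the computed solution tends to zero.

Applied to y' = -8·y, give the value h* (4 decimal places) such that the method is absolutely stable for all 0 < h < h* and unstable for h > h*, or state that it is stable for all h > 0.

With y'=λy (z=hλ):
  k1=λy_n ⇒ h·k1=z·y_n;  k2=λ(1+7/13z)y_n ⇒ h·k2=z(1+7/13z)y_n
  y_{n+1}/y_n = 1 − 2/11z + 13/11z(1+7/13z) = 1 + z + 7/11z²
  Hence R(z) = 1 + z + 7/11z².

Need |R(x)|<1, x<0.
x=-1.63: |R|=1.0608
R=1: x+7/11x²=0 ⇒ x=−11/7=-1.5714; min R=1−1/(4·7/11)=0.6071>−1
Confirm numerically:
  x=-1.013: |R|=0.64002 <1
  x=-0.989: |R|=0.63344 <1
  x=-0.833: |R|=0.60857 <1
  x=-0.803: |R|=0.60733 <1
  x=-2.047: |R|=1.61950 >1
  x=-1.963: |R|=1.48914 >1
Stable set (-1.5714, 0).

(-1.5714,0); λ=-8 ⇒ h* = (11/7)/8 = 0.1964.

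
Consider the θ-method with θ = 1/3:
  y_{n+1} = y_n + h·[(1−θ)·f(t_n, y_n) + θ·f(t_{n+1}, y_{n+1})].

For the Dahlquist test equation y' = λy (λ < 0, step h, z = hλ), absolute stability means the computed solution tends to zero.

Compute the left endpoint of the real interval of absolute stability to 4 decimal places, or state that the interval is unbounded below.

z* = -6.0000.

On y'=λy, z=hλ:
  y_{n+1} = y_n + z·[2/3·y_n + 1/3·y_{n+1}] ⇒ (1 − 1/3z)y_{n+1} = (1 + 2/3z)y_n
  R(z) = (1 + 2/3z)/(1 − 1/3z).

Need |R(x)|<1, x<0.
x=-1.02: |R|=0.2388
R=−1: 1+2/3x = −1+1/3x ⇒ -1/3x=2 ⇒ x=2/(-1/3)=-6.0000
Confirm numerically:
  x=-5.128: |R|=0.89272 <1
  x=-4.861: |R|=0.85511 <1
  x=-4.434: |R|=0.78935 <1
  x=-2.578: |R|=0.38652 <1
  x=-6.488: |R|=1.05143 >1
  x=-6.480: |R|=1.05063 >1
  x=-6.220: |R|=1.02386 >1
Stable set (-6.0000, 0).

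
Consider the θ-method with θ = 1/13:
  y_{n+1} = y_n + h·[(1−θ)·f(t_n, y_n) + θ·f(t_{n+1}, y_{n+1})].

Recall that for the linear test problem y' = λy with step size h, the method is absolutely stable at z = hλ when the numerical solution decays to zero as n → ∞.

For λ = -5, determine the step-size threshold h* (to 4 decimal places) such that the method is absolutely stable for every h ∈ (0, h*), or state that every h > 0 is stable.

Test eqn y'=λy, z=hλ:
  y_{n+1} = y_n + z·[12/13·y_n + 1/13·y_{n+1}] ⇒ (1 − 1/13z)y_{n+1} = (1 + 12/13z)y_n
  so R(z) = (1 + 12/13z)/(1 − 1/13z).

Find x<0 with |R(x)|<1.
x=-0.57: |R|=0.4539
R=−1: 1+12/13x = −1+1/13x ⇒ -11/13x=2 ⇒ x=2/(-11/13)=-2.3636
Confirm numerically:
  x=-2.279: |R|=0.93907 <1
  x=-2.276: |R|=0.93689 <1
  x=-1.835: |R|=0.60802 <1
  x=-1.639: |R|=0.45550 <1
  x=-2.894: |R|=1.36706 >1
  x=-2.705: |R|=1.23910 >1
  x=-2.419: |R|=1.03950 >1
Stable set (-2.3636, 0).

(-2.3636,0); λ=-5 ⇒ h* = (26/11)/5 = 0.4727.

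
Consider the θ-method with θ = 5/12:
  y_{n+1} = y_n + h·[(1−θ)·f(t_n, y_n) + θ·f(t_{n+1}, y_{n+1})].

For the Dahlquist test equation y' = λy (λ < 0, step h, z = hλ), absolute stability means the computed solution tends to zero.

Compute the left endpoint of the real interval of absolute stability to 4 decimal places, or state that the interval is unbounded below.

With y'=λy (z=hλ):
  y_{n+1} = y_n + z·[7/12·y_n + 5/12·y_{n+1}] ⇒ (1 − 5/12z)y_{n+1} = (1 + 7/12z)y_n
  ⇒ R(z) = (1 + 7/12z)/(1 − 5/12z).

Need |R(x)|<1, x<0.
x=-0.95: |R|=0.3194
R=−1: 1+7/12x = −1+5/12x ⇒ -1/6x=2 ⇒ x=2/(-1/6)=-12.0000
Confirm numerically:
  x=-10.851: |R|=0.96532 <1
  x=-8.547: |R|=0.87383 <1
  x=-6.925: |R|=0.78231 <1
  x=-6.312: |R|=0.73884 <1
  x=-12.357: |R|=1.00968 >1
  x=-12.236: |R|=1.00645 >1
So |R|<1 on (-12.0000, 0).

z* = -12.0000.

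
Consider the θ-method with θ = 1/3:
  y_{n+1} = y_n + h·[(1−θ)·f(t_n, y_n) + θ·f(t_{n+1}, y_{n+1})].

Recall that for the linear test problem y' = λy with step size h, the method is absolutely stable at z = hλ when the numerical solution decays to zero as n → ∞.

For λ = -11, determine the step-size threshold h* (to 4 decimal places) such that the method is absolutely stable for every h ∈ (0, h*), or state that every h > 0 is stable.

(-6.0000,0); λ=-11 ⇒ h* = (6)/11 = 0.5455.

On y'=λy, z=hλ:
  y_{n+1} = y_n + z·[2/3·y_n + 1/3·y_{n+1}] ⇒ (1 − 1/3z)y_{n+1} = (1 + 2/3z)y_n
  so R(z) = (1 + 2/3z)/(1 − 1/3z).

Solve |R(x)|<1 on ℝ⁻.
x=-1.28: |R|=0.1028
R=−1: 1+2/3x = −1+1/3x ⇒ -1/3x=2 ⇒ x=2/(-1/3)=-6.0000
Confirm numerically:
  x=-5.186: |R|=0.90056 <1
  x=-4.757: |R|=0.83976 <1
  x=-4.513: |R|=0.80208 <1
  x=-3.718: |R|=0.66032 <1
  x=-6.517: |R|=1.05432 >1
  x=-6.150: |R|=1.01639 >1
Interval (-6.0000, 0).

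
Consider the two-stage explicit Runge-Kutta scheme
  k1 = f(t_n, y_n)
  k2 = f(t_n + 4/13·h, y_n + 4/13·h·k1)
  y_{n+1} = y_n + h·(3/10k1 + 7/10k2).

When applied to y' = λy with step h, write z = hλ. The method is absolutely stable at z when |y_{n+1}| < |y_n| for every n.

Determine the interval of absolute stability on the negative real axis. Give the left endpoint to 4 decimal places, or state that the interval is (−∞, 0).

Test eqn y'=λy, z=hλ:
  k1=λy_n ⇒ h·k1=z·y_n;  k2=λ(1+4/13z)y_n ⇒ h·k2=z(1+4/13z)y_n
  y_{n+1}/y_n = 1 + 3/10z + 7/10z(1+4/13z) = 1 + z + 14/65z²
  so R(z) = 1 + z + 14/65z².

Boundary: |R(x)|=1, x<0.
x=-1.7: |R|=0.0775
R=1: x+14/65x²=0 ⇒ x=−65/14=-4.6429; min R=1−1/(4·14/65)=-0.1607>−1
Confirm numerically:
  x=-4.588: |R|=0.94579 <1
  x=-4.169: |R|=0.57451 <1
  x=-1.948: |R|=0.13068 <1
  x=-4.973: |R|=1.35362 >1
  x=-4.803: |R|=1.16567 >1
  x=-4.683: |R|=1.04049 >1
So |R|<1 on (-4.6429, 0).

(-4.6429, 0).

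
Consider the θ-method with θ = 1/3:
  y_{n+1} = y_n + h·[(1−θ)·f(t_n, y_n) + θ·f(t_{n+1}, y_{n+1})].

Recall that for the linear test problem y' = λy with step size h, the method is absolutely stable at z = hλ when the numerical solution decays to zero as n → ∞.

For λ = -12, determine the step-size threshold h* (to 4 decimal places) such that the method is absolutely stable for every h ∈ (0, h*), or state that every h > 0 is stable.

Set f=λy, z=hλ:
  y_{n+1} = y_n + z·[2/3·y_n + 1/3·y_{n+1}] ⇒ (1 − 1/3z)y_{n+1} = (1 + 2/3z)y_n
  Hence R(z) = (1 + 2/3z)/(1 − 1/3z).

Boundary: |R(x)|=1, x<0.
x=-1.01: |R|=0.2444
R=−1: 1+2/3x = −1+1/3x ⇒ -1/3x=2 ⇒ x=2/(-1/3)=-6.0000
Confirm numerically:
  x=-5.320: |R|=0.91827 <1
  x=-4.737: |R|=0.83676 <1
  x=-4.110: |R|=0.73418 <1
  x=-3.744: |R|=0.66548 <1
  x=-6.473: |R|=1.04993 >1
  x=-6.453: |R|=1.04792 >1
So |R|<1 on (-6.0000, 0).

(-6.0000,0); λ=-12 ⇒ h* = (6)/12 = 0.5000.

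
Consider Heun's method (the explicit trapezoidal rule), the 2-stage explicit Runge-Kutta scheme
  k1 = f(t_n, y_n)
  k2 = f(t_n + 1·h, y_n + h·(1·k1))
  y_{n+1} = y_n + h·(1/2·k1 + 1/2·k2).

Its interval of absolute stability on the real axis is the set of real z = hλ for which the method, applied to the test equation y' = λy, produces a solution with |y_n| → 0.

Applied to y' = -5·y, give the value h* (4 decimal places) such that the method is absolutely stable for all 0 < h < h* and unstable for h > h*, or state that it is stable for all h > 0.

Set f=λy, z=hλ:
  order 2, 2-stage ⇒ R(z)=1+z+z^2/2
  (e.g. R(-1.8)=0.82000, |R|=0.82000)

Solve |R(x)|<1 on ℝ⁻.
x=-1.8: |R|=0.8200
|R(-2.29)|=1.3321 |R(-0.82)|=0.5162 |R(-0.5)|=0.6250
Bisect:
  x_lo=-2.8959 |R|=2.2973  x_hi=-0.2754 |R|=0.7626
  mid=-1.58564 |R|=0.67149 →hi
  mid=-2.24078 |R|=1.26977 →lo
  mid=-1.91321 |R|=0.91698 →hi
  mid=-2.07699 |R|=1.07996 →lo
  mid=-1.99510 |R|=0.99511 →hi
  mid=-2.03605 |R|=1.03670 →lo
  mid=-2.01557 |R|=1.01570 →lo
  mid=-2.00534 |R|=1.00535 →lo
  ...
  [-2.00006,-1.99990] ⇒ x*=-2.0000
So |R|<1 on (-2.0000, 0).

(-2.0000,0); λ=-5 ⇒ h* = 0.4000.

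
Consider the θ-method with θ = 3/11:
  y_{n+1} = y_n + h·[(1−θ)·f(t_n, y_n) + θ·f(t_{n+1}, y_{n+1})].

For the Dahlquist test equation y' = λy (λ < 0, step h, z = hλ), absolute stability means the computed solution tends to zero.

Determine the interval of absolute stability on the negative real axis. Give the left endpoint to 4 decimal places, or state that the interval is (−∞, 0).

On y'=λy, z=hλ:
  y_{n+1} = y_n + z·[8/11·y_n + 3/11·y_{n+1}] ⇒ (1 − 3/11z)y_{n+1} = (1 + 8/11z)y_n
  Hence R(z) = (1 + 8/11z)/(1 − 3/11z).

Boundary: |R(x)|=1, x<0.
x=-0.49: |R|=0.5678
R=−1: 1+8/11x = −1+3/11x ⇒ -5/11x=2 ⇒ x=2/(-5/11)=-4.4000
Confirm numerically:
  x=-4.095: |R|=0.93451 <1
  x=-3.288: |R|=0.73351 <1
  x=-1.819: |R|=0.21584 <1
  x=-4.668: |R|=1.05359 >1
  x=-4.654: |R|=1.05088 >1
  x=-4.434: |R|=1.00700 >1
Stable set (-4.4000, 0).

z∈(-4.4000,0).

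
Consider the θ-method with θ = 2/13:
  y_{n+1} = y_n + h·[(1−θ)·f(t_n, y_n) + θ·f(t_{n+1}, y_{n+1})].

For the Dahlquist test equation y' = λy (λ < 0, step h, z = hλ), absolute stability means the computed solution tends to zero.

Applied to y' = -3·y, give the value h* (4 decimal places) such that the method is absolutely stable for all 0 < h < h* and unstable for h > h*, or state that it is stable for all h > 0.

Set f=λy, z=hλ:
  y_{n+1} = y_n + z·[11/13·y_n + 2/13·y_{n+1}] ⇒ (1 − 2/13z)y_{n+1} = (1 + 11/13z)y_n
  ⇒ R(z) = (1 + 11/13z)/(1 − 2/13z).

Boundary: |R(x)|=1, x<0.
x=-1.66: |R|=0.3223
R=−1: 1+11/13x = −1+2/13x ⇒ -9/13x=2 ⇒ x=2/(-9/13)=-2.8889
Confirm numerically:
  x=-2.793: |R|=0.95357 <1
  x=-2.547: |R|=0.82994 <1
  x=-1.669: |R|=0.32801 <1
  x=-1.574: |R|=0.26715 <1
  x=-3.120: |R|=1.10811 >1
  x=-3.067: |R|=1.08378 >1
  x=-2.935: |R|=1.02199 >1
So |R|<1 on (-2.8889, 0).

(-2.8889,0); λ=-3 ⇒ h* = (26/9)/3 = 0.9630.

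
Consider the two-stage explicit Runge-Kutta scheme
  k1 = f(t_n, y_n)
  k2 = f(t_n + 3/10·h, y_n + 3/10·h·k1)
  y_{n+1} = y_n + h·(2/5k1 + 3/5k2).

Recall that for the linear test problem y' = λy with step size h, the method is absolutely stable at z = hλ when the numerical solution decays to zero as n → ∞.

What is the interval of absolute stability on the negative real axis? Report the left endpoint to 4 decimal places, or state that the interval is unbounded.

(-5.5556, 0).

Test eqn y'=λy, z=hλ:
  k1=λy_n ⇒ h·k1=z·y_n;  k2=λ(1+3/10z)y_n ⇒ h·k2=z(1+3/10z)y_n
  y_{n+1}/y_n = 1 + 2/5z + 3/5z(1+3/10z) = 1 + z + 9/50z²
  ⇒ R(z) = 1 + z + 9/50z².

Find x<0 with |R(x)|<1.
x=-1.26: |R|=0.0258
R=1: x+9/50x²=0 ⇒ x=−50/9=-5.5556; min R=1−1/(4·9/50)=-0.3889>−1
Confirm numerically:
  x=-5.324: |R|=0.77810 <1
  x=-4.305: |R|=0.03094 <1
  x=-4.268: |R|=0.01085 <1
  x=-3.068: |R|=0.37373 <1
  x=-6.144: |R|=1.65077 >1
  x=-5.709: |R|=1.15768 >1
So |R|<1 on (-5.5556, 0).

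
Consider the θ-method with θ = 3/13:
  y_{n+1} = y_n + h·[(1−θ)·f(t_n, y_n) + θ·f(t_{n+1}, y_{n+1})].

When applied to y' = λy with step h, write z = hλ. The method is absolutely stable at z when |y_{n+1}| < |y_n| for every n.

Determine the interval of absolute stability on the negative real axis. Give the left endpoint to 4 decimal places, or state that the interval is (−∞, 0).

On y'=λy, z=hλ:
  y_{n+1} = y_n + z·[10/13·y_n + 3/13·y_{n+1}] ⇒ (1 − 3/13z)y_{n+1} = (1 + 10/13z)y_n
  ⇒ R(z) = (1 + 10/13z)/(1 − 3/13z).

Need |R(x)|<1, x<0.
x=-1.01: |R|=0.1809
R=−1: 1+10/13x = −1+3/13x ⇒ -7/13x=2 ⇒ x=2/(-7/13)=-3.7143
Confirm numerically:
  x=-2.479: |R|=0.57689 <1
  x=-2.344: |R|=0.52117 <1
  x=-2.184: |R|=0.45213 <1
  x=-1.693: |R|=0.21738 <1
  x=-4.166: |R|=1.12401 >1
  x=-3.946: |R|=1.06530 >1
  x=-3.826: |R|=1.03195 >1
Interval (-3.7143, 0).

z∈(-3.7143,0).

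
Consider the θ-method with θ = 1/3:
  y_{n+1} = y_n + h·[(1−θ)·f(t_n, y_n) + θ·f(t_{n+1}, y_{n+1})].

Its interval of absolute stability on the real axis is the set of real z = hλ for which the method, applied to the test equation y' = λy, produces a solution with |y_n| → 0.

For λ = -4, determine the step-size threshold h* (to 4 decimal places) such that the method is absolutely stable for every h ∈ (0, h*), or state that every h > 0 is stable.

(-6.0000,0); λ=-4 ⇒ h* = (6)/4 = 1.5000.

Test eqn y'=λy, z=hλ:
  y_{n+1} = y_n + z·[2/3·y_n + 1/3·y_{n+1}] ⇒ (1 − 1/3z)y_{n+1} = (1 + 2/3z)y_n
  ⇒ R(z) = (1 + 2/3z)/(1 − 1/3z).

Need |R(x)|<1, x<0.
x=-1.51: |R|=0.0044
R=−1: 1+2/3x = −1+1/3x ⇒ -1/3x=2 ⇒ x=2/(-1/3)=-6.0000
Confirm numerically:
  x=-5.924: |R|=0.99148 <1
  x=-5.754: |R|=0.97190 <1
  x=-3.734: |R|=0.66350 <1
  x=-2.552: |R|=0.37896 <1
  x=-6.486: |R|=1.05123 >1
  x=-6.471: |R|=1.04973 >1
  x=-6.439: |R|=1.04651 >1
Interval (-6.0000, 0).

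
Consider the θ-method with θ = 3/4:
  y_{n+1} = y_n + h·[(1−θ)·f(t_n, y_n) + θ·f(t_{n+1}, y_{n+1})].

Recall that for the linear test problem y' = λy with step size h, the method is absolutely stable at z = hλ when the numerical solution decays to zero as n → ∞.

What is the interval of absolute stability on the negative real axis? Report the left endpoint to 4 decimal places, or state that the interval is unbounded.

Test eqn y'=λy, z=hλ:
  y_{n+1} = y_n + z·[1/4·y_n + 3/4·y_{n+1}] ⇒ (1 − 3/4z)y_{n+1} = (1 + 1/4z)y_n
  R(z) = (1 + 1/4z)/(1 − 3/4z).

Need |R(x)|<1, x<0.
x=-0.97: |R|=0.4385
x=-2: |R|=0.2000
x=-10: |R|=0.1765
x=-100: |R|=0.3158
θ=3/4≥1/2 ⇒ |1+1/4x|<|1−3/4x| ∀x<0 ⇒ interval (−∞,0).

(−∞, 0) — no finite endpoint.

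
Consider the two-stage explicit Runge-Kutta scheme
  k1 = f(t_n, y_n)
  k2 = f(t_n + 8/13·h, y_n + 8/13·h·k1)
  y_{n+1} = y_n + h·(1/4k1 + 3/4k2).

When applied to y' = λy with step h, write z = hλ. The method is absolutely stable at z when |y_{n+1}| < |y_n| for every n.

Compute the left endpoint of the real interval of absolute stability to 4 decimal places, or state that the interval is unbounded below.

Test eqn y'=λy, z=hλ:
  k1=λy_n ⇒ h·k1=z·y_n;  k2=λ(1+8/13z)y_n ⇒ h·k2=z(1+8/13z)y_n
  y_{n+1}/y_n = 1 + 1/4z + 3/4z(1+8/13z) = 1 + z + 6/13z²
  ⇒ R(z) = 1 + z + 6/13z².

Solve |R(x)|<1 on ℝ⁻.
x=-0.93: |R|=0.4692
R=1: x+6/13x²=0 ⇒ x=−13/6=-2.1667; min R=1−1/(4·6/13)=0.4583>−1
Confirm numerically:
  x=-2.110: |R|=0.94482 <1
  x=-2.031: |R|=0.87283 <1
  x=-1.441: |R|=0.51738 <1
  x=-1.291: |R|=0.47824 <1
  x=-2.647: |R|=1.58682 >1
  x=-2.638: |R|=1.57387 >1
  x=-2.424: |R|=1.28790 >1
Interval (-2.1667, 0).

left endpoint -2.1667.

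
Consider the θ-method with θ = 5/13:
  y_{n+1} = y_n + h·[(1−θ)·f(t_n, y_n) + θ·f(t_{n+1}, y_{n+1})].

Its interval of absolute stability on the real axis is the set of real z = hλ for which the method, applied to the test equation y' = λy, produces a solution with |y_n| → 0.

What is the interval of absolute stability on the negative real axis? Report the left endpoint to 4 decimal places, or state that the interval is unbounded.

On y'=λy, z=hλ:
  y_{n+1} = y_n + z·[8/13·y_n + 5/13·y_{n+1}] ⇒ (1 − 5/13z)y_{n+1} = (1 + 8/13z)y_n
  ⇒ R(z) = (1 + 8/13z)/(1 − 5/13z).

Boundary: |R(x)|=1, x<0.
x=-1.75: |R|=0.0460
R=−1: 1+8/13x = −1+5/13x ⇒ -3/13x=2 ⇒ x=2/(-3/13)=-8.6667
Confirm numerically:
  x=-7.302: |R|=0.91731 <1
  x=-4.278: |R|=0.61716 <1
  x=-3.473: |R|=0.48688 <1
  x=-9.143: |R|=1.02434 >1
  x=-8.879: |R|=1.01110 >1
  x=-8.738: |R|=1.00377 >1
Interval (-8.6667, 0).

(-8.6667, 0).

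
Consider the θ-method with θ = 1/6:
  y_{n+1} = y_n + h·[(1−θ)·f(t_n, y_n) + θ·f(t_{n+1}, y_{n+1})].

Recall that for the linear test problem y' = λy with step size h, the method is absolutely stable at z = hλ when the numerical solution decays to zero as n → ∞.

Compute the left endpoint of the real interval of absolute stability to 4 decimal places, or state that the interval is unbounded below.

Test eqn y'=λy, z=hλ:
  y_{n+1} = y_n + z·[5/6·y_n + 1/6·y_{n+1}] ⇒ (1 − 1/6z)y_{n+1} = (1 + 5/6z)y_n
  R(z) = (1 + 5/6z)/(1 − 1/6z).

Find x<0 with |R(x)|<1.
x=-1.22: |R|=0.0139
R=−1: 1+5/6x = −1+1/6x ⇒ -2/3x=2 ⇒ x=2/(-2/3)=-3.0000
Confirm numerically:
  x=-2.785: |R|=0.90211 <1
  x=-2.207: |R|=0.61350 <1
  x=-1.996: |R|=0.49775 <1
  x=-3.369: |R|=1.15754 >1
  x=-3.217: |R|=1.09417 >1
  x=-3.196: |R|=1.08525 >1
Stable set (-3.0000, 0).

left endpoint -3.0000.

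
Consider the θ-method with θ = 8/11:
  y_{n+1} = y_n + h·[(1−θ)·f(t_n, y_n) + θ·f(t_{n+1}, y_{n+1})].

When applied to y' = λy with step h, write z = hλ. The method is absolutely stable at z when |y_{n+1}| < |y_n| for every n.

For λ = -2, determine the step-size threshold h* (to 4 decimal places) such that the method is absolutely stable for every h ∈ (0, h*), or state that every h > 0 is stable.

With y'=λy (z=hλ):
  y_{n+1} = y_n + z·[3/11·y_n + 8/11·y_{n+1}] ⇒ (1 − 8/11z)y_{n+1} = (1 + 3/11z)y_n
  Hence R(z) = (1 + 3/11z)/(1 − 8/11z).

Boundary: |R(x)|=1, x<0.
x=-0.65: |R|=0.5586
x=-2: |R|=0.1852
x=-10: |R|=0.2088
x=-100: |R|=0.3564
θ=8/11≥1/2 ⇒ |1+3/11x|<|1−8/11x| ∀x<0 ⇒ unbounded interval.

unbounded; (−∞, 0). Any h>0 works for λ=-2.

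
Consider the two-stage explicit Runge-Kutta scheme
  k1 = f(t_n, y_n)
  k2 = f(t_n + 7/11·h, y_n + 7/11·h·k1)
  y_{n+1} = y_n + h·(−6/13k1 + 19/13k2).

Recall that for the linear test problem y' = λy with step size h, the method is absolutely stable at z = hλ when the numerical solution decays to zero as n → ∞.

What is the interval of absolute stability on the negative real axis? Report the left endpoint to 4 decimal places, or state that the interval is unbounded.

Set f=λy, z=hλ:
  k1=λy_n ⇒ h·k1=z·y_n;  k2=λ(1+7/11z)y_n ⇒ h·k2=z(1+7/11z)y_n
  y_{n+1}/y_n = 1 − 6/13z + 19/13z(1+7/11z) = 1 + z + 133/143z²
  R(z) = 1 + z + 133/143z².

Find x<0 with |R(x)|<1.
x=-0.72: |R|=0.7621
R=1: x+133/143x²=0 ⇒ x=−143/133=-1.0752; min R=1−1/(4·133/143)=0.7312>−1
Confirm numerically:
  x=-1.051: |R|=0.97636 <1
  x=-0.764: |R|=0.77888 <1
  x=-0.735: |R|=0.76745 <1
  x=-1.385: |R|=1.39908 >1
  x=-1.156: |R|=1.08689 >1
Interval (-1.0752, 0).

z∈(-1.0752,0).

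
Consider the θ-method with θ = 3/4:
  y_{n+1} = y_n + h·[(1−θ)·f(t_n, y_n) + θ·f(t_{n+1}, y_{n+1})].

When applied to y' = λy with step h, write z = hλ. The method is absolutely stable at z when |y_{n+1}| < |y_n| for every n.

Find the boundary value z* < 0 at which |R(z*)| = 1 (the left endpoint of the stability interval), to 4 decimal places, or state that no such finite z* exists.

interval (−∞, 0).

With y'=λy (z=hλ):
  y_{n+1} = y_n + z·[1/4·y_n + 3/4·y_{n+1}] ⇒ (1 − 3/4z)y_{n+1} = (1 + 1/4z)y_n
  R(z) = (1 + 1/4z)/(1 − 3/4z).

Solve |R(x)|<1 on ℝ⁻.
x=-0.82: |R|=0.4923
x=-2: |R|=0.2000
x=-10: |R|=0.1765
x=-100: |R|=0.3158
θ=3/4≥1/2 ⇒ |1+1/4x|<|1−3/4x| ∀x<0 ⇒ unbounded interval.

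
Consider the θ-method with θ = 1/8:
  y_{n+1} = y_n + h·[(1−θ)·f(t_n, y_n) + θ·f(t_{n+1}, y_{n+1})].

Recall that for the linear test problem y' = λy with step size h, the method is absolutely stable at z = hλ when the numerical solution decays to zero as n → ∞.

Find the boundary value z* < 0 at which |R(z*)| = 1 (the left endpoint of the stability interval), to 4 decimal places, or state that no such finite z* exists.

On y'=λy, z=hλ:
  y_{n+1} = y_n + z·[7/8·y_n + 1/8·y_{n+1}] ⇒ (1 − 1/8z)y_{n+1} = (1 + 7/8z)y_n
  R(z) = (1 + 7/8z)/(1 − 1/8z).

Need |R(x)|<1, x<0.
x=-1.48: |R|=0.2489
R=−1: 1+7/8x = −1+1/8x ⇒ -3/4x=2 ⇒ x=2/(-3/4)=-2.6667
Confirm numerically:
  x=-1.698: |R|=0.40070 <1
  x=-1.609: |R|=0.33958 <1
  x=-1.551: |R|=0.29913 <1
  x=-3.258: |R|=1.31515 >1
  x=-2.976: |R|=1.16910 >1
  x=-2.825: |R|=1.08776 >1
So |R|<1 on (-2.6667, 0).

left endpoint -2.6667.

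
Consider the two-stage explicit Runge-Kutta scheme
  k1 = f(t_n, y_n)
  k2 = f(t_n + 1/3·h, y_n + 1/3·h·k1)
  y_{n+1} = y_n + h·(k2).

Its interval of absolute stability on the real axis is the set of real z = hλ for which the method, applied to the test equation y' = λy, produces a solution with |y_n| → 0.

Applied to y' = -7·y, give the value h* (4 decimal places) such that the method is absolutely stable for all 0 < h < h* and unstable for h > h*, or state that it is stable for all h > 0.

With y'=λy (z=hλ):
  k1=λy_n ⇒ h·k1=z·y_n;  k2=λ(1+1/3z)y_n ⇒ h·k2=z(1+1/3z)y_n
  y_{n+1}/y_n = 1 + z(1+1/3z) = 1 + z + 1/3z²
  ⇒ R(z) = 1 + z + 1/3z².

Need |R(x)|<1, x<0.
x=-1.65: |R|=0.2575
R=1: x+1/3x²=0 ⇒ x=−3=-3.0000; min R=1−1/(4·1/3)=0.2500>−1
Confirm numerically:
  x=-2.842: |R|=0.85032 <1
  x=-2.425: |R|=0.53521 <1
  x=-2.262: |R|=0.44355 <1
  x=-1.379: |R|=0.25488 <1
  x=-3.424: |R|=1.48393 >1
  x=-3.289: |R|=1.31684 >1
So |R|<1 on (-3.0000, 0).

(-3.0000,0); λ=-7 ⇒ h* = (3)/7 = 0.4286.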